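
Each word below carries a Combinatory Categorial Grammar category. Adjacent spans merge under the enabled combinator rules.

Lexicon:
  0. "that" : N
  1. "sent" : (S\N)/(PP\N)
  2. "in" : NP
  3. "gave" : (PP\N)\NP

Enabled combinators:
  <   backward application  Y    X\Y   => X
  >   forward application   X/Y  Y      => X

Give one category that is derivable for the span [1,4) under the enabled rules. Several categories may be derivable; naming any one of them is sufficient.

S\N

[0,4] S   <
  [0,1] "that" : N
  [1,4] S\N   >
    [1,2] "sent" : (S\N)/(PP\N)
    [2,4] PP\N   <
      [2,3] "in" : NP
      [3,4] "gave" : (PP\N)\NP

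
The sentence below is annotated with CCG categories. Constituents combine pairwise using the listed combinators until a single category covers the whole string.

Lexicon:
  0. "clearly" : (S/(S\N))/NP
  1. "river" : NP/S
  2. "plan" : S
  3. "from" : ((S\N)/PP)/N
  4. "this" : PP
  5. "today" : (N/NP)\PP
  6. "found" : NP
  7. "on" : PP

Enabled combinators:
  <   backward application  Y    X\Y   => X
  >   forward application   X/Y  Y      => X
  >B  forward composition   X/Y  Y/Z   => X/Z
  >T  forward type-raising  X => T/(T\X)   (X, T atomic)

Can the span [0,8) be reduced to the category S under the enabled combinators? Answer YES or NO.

[0,8] S   >
  [0,3] S/(S\N)   >
    [0,1] "clearly" : (S/(S\N))/NP
    [1,3] NP   >
      [1,2] "river" : NP/S
      [2,3] "plan" : S
  [3,8] S\N   >
    [3,7] (S\N)/PP   >
      [3,4] "from" : ((S\N)/PP)/N
      [4,7] N   >
        [4,6] N/NP   <
          [4,5] "this" : PP
          [5,6] "today" : (N/NP)\PP
        [6,7] "found" : NP
    [7,8] "on" : PP

YES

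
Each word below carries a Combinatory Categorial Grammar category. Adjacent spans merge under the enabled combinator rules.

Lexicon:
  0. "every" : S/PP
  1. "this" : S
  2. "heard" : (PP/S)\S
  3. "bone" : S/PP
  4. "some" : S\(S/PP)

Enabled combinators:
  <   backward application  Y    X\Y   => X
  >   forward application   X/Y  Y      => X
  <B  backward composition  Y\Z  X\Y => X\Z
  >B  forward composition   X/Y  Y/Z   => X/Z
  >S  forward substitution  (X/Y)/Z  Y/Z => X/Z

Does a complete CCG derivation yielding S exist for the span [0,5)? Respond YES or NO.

[0,5] S   >
  [0,1] "every" : S/PP
  [1,5] PP   >
    [1,3] PP/S   <
      [1,2] "this" : S
      [2,3] "heard" : (PP/S)\S
    [3,5] S   <
      [3,4] "bone" : S/PP
      [4,5] "some" : S\(S/PP)

YES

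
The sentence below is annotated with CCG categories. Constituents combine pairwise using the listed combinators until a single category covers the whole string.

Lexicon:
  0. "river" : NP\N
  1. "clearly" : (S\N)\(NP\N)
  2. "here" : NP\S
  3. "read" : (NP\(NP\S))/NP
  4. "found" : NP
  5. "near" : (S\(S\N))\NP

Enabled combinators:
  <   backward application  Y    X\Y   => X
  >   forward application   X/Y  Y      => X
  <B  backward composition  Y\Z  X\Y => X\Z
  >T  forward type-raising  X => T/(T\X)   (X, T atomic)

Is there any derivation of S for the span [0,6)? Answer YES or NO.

[0,6] S   <
  [0,2] S\N   <
    [0,1] "river" : NP\N
    [1,2] "clearly" : (S\N)\(NP\N)
  [2,6] S\(S\N)   <
    [2,5] NP   <
      [2,3] "here" : NP\S
      [3,5] NP\(NP\S)   >
        [3,4] "read" : (NP\(NP\S))/NP
        [4,5] "found" : NP
    [5,6] "near" : (S\(S\N))\NP

YES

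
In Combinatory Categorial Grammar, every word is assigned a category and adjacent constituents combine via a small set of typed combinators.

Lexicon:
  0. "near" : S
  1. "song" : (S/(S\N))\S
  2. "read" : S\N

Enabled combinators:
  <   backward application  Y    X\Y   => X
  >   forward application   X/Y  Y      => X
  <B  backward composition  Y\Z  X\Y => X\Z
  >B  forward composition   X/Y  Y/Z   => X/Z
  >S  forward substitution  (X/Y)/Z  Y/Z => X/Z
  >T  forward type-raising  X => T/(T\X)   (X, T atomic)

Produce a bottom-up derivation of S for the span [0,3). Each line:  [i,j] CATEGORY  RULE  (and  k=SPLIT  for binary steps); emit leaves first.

[0,3] S   >
  [0,2] S/(S\N)   <
    [0,1] "near" : S
    [1,2] "song" : (S/(S\N))\S
  [2,3] "read" : S\N

[0,1] S  lex  "near"
[1,2] (S/(S\N))\S  lex  "song"
[0,2] S/(S\N)  <  k=1
[2,3] S\N  lex  "read"
[0,3] S  >  k=2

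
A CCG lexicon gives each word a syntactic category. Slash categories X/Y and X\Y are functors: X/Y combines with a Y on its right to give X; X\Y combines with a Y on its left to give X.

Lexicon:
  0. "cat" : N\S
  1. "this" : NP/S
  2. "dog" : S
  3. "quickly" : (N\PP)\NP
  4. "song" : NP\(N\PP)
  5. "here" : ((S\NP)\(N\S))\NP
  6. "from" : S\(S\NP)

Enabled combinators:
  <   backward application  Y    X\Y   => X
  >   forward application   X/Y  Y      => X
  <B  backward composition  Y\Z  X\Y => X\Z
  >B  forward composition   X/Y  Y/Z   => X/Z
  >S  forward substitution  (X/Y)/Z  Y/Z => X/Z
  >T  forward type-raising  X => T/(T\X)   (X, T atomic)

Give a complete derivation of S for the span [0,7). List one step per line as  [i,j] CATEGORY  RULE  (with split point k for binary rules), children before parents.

[0,7] S   <
  [0,6] S\NP   <
    [0,1] "cat" : N\S
    [1,6] (S\NP)\(N\S)   <
      [1,5] NP   <
        [1,4] N\PP   <
          [1,3] NP   >
            [1,2] "this" : NP/S
            [2,3] "dog" : S
          [3,4] "quickly" : (N\PP)\NP
        [4,5] "song" : NP\(N\PP)
      [5,6] "here" : ((S\NP)\(N\S))\NP
  [6,7] "from" : S\(S\NP)

[0,1] N\S  lex  "cat"
[1,2] NP/S  lex  "this"
[2,3] S  lex  "dog"
[1,3] NP  >  k=2
[3,4] (N\PP)\NP  lex  "quickly"
[1,4] N\PP  <  k=3
[4,5] NP\(N\PP)  lex  "song"
[1,5] NP  <  k=4
[5,6] ((S\NP)\(N\S))\NP  lex  "here"
[1,6] (S\NP)\(N\S)  <  k=5
[0,6] S\NP  <  k=1
[6,7] S\(S\NP)  lex  "from"
[0,7] S  <  k=6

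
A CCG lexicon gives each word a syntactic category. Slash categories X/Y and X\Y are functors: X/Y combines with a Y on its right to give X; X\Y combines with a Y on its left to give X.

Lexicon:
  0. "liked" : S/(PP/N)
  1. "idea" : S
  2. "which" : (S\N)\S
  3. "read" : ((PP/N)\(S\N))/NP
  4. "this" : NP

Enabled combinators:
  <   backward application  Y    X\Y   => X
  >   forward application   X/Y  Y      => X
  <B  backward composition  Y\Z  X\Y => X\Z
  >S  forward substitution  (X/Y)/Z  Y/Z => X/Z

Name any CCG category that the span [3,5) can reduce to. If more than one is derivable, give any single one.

(PP/N)\(S\N)

[0,5] S   >
  [0,1] "liked" : S/(PP/N)
  [1,5] PP/N   <
    [1,3] S\N   <
      [1,2] "idea" : S
      [2,3] "which" : (S\N)\S
    [3,5] (PP/N)\(S\N)   >
      [3,4] "read" : ((PP/N)\(S\N))/NP
      [4,5] "this" : NP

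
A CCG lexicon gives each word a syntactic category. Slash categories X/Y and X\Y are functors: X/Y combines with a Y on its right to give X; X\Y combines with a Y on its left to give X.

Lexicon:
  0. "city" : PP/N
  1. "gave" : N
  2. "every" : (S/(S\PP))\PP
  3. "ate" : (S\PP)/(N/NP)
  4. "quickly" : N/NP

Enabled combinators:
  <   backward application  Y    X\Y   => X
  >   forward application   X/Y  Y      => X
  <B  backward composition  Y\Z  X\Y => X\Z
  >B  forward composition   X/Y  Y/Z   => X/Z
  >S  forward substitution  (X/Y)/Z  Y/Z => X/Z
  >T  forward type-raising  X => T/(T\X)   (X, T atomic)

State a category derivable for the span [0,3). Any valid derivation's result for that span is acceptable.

[0,5] S   >
  [0,3] S/(S\PP)   <
    [0,2] PP   >
      [0,1] "city" : PP/N
      [1,2] "gave" : N
    [2,3] "every" : (S/(S\PP))\PP
  [3,5] S\PP   >
    [3,4] "ate" : (S\PP)/(N/NP)
    [4,5] "quickly" : N/NP

S/(S\PP)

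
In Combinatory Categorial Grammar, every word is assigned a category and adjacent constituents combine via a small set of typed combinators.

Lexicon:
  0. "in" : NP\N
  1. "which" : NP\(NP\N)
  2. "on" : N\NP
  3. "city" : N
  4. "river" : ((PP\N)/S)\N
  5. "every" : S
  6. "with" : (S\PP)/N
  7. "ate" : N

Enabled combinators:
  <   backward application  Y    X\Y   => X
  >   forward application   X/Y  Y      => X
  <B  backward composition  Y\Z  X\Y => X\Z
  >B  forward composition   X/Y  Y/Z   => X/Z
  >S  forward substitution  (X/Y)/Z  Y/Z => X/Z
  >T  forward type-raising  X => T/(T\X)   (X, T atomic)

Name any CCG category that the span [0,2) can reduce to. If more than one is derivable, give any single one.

NP

[0,8] S   <
  [0,3] N   <
    [0,2] NP   <
      [0,1] "in" : NP\N
      [1,2] "which" : NP\(NP\N)
    [2,3] "on" : N\NP
  [3,8] S\N   <B
    [3,6] PP\N   >
      [3,5] (PP\N)/S   <
        [3,4] "city" : N
        [4,5] "river" : ((PP\N)/S)\N
      [5,6] "every" : S
    [6,8] S\PP   >
      [6,7] "with" : (S\PP)/N
      [7,8] "ate" : N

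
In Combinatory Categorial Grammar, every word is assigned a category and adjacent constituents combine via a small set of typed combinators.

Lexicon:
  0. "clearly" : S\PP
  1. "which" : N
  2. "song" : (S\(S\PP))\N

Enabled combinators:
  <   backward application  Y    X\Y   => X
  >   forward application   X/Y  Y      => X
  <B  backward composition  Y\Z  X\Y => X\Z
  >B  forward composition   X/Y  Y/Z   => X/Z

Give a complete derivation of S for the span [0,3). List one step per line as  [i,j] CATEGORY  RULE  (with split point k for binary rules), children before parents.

[0,1] S\PP  lex  "clearly"
[1,2] N  lex  "which"
[2,3] (S\(S\PP))\N  lex  "song"
[1,3] S\(S\PP)  <  k=2
[0,3] S  <  k=1

[0,3] S   <
  [0,1] "clearly" : S\PP
  [1,3] S\(S\PP)   <
    [1,2] "which" : N
    [2,3] "song" : (S\(S\PP))\N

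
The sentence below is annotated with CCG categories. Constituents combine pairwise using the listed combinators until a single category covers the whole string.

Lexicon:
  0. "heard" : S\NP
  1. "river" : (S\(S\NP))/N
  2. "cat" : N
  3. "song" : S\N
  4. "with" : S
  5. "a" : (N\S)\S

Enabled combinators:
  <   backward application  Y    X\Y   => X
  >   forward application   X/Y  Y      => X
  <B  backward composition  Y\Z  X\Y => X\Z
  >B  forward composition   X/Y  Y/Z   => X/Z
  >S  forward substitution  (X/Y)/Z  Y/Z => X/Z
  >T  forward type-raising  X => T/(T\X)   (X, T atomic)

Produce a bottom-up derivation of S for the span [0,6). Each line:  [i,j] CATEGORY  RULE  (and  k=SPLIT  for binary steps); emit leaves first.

[0,1] S\NP  lex  "heard"
[1,2] (S\(S\NP))/N  lex  "river"
[2,3] N  lex  "cat"
[2,3] S/(S\N)  >T
[3,4] S\N  lex  "song"
[2,4] S  >  k=3
[4,5] S  lex  "with"
[5,6] (N\S)\S  lex  "a"
[4,6] N\S  <  k=5
[2,6] N  <  k=4
[1,6] S\(S\NP)  >  k=2
[0,6] S  <  k=1

[0,6] S   <
  [0,1] "heard" : S\NP
  [1,6] S\(S\NP)   >
    [1,2] "river" : (S\(S\NP))/N
    [2,6] N   <
      [2,4] S   >
        [2,3] S/(S\N)   >T
          [2,3] "cat" : N
        [3,4] "song" : S\N
      [4,6] N\S   <
        [4,5] "with" : S
        [5,6] "a" : (N\S)\S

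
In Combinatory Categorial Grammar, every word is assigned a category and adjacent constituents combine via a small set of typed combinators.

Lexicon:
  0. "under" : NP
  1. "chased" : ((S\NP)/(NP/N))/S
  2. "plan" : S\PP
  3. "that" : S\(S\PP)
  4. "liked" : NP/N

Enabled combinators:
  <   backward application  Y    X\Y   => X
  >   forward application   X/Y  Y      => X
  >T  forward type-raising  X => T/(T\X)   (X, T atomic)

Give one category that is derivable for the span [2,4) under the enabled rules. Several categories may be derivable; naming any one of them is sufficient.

S

[0,5] S   >
  [0,1] S/(S\NP)   >T
    [0,1] "under" : NP
  [1,5] S\NP   >
    [1,4] (S\NP)/(NP/N)   >
      [1,2] "chased" : ((S\NP)/(NP/N))/S
      [2,4] S   <
        [2,3] "plan" : S\PP
        [3,4] "that" : S\(S\PP)
    [4,5] "liked" : NP/N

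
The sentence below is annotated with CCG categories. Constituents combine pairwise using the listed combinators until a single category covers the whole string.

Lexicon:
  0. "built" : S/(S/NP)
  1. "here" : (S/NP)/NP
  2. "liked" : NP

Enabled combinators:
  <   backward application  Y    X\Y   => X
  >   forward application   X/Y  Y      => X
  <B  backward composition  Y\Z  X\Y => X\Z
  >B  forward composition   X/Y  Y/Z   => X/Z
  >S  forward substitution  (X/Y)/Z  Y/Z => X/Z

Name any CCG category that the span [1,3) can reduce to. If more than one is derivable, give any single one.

[0,3] S   >
  [0,1] "built" : S/(S/NP)
  [1,3] S/NP   >
    [1,2] "here" : (S/NP)/NP
    [2,3] "liked" : NP

S/NP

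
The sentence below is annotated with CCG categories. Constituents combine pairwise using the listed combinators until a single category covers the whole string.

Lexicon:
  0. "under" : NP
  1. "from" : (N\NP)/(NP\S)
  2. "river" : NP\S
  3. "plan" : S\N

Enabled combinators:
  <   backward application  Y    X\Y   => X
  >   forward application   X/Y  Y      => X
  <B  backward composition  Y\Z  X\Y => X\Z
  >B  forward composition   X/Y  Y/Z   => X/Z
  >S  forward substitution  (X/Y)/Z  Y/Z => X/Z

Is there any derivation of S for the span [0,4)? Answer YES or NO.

YES

[0,4] S   <
  [0,3] N   <
    [0,1] "under" : NP
    [1,3] N\NP   >
      [1,2] "from" : (N\NP)/(NP\S)
      [2,3] "river" : NP\S
  [3,4] "plan" : S\N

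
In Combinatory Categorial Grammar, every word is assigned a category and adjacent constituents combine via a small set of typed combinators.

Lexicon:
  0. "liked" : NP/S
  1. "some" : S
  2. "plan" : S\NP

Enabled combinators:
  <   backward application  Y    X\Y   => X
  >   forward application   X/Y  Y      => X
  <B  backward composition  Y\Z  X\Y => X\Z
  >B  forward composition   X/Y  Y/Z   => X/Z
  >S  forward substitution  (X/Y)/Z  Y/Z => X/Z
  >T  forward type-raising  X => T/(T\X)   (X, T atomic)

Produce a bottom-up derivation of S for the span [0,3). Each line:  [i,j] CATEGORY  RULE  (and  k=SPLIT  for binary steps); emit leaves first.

[0,3] S   <
  [0,2] NP   >
    [0,1] "liked" : NP/S
    [1,2] "some" : S
  [2,3] "plan" : S\NP

[0,1] NP/S  lex  "liked"
[1,2] S  lex  "some"
[0,2] NP  >  k=1
[2,3] S\NP  lex  "plan"
[0,3] S  <  k=2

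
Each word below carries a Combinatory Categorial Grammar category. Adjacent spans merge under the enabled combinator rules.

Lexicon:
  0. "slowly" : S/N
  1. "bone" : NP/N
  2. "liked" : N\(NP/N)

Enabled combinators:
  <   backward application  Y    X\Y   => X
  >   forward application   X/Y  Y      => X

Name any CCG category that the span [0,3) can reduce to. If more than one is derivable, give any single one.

S

[0,3] S   >
  [0,1] "slowly" : S/N
  [1,3] N   <
    [1,2] "bone" : NP/N
    [2,3] "liked" : N\(NP/N)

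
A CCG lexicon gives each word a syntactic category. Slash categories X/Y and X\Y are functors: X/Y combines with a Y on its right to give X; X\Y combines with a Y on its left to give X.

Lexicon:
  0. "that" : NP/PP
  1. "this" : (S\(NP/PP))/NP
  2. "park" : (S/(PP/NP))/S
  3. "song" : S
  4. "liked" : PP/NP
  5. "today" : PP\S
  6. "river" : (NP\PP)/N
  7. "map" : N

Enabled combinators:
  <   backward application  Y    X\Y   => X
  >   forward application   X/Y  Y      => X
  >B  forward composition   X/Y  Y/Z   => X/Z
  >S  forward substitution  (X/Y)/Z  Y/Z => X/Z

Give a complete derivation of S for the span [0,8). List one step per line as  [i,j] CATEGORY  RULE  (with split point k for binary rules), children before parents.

[0,8] S   <
  [0,1] "that" : NP/PP
  [1,8] S\(NP/PP)   >
    [1,2] "this" : (S\(NP/PP))/NP
    [2,8] NP   <
      [2,6] PP   <
        [2,5] S   >
          [2,4] S/(PP/NP)   >
            [2,3] "park" : (S/(PP/NP))/S
            [3,4] "song" : S
          [4,5] "liked" : PP/NP
        [5,6] "today" : PP\S
      [6,8] NP\PP   >
        [6,7] "river" : (NP\PP)/N
        [7,8] "map" : N

[0,1] NP/PP  lex  "that"
[1,2] (S\(NP/PP))/NP  lex  "this"
[2,3] (S/(PP/NP))/S  lex  "park"
[3,4] S  lex  "song"
[2,4] S/(PP/NP)  >  k=3
[4,5] PP/NP  lex  "liked"
[2,5] S  >  k=4
[5,6] PP\S  lex  "today"
[2,6] PP  <  k=5
[6,7] (NP\PP)/N  lex  "river"
[7,8] N  lex  "map"
[6,8] NP\PP  >  k=7
[2,8] NP  <  k=6
[1,8] S\(NP/PP)  >  k=2
[0,8] S  <  k=1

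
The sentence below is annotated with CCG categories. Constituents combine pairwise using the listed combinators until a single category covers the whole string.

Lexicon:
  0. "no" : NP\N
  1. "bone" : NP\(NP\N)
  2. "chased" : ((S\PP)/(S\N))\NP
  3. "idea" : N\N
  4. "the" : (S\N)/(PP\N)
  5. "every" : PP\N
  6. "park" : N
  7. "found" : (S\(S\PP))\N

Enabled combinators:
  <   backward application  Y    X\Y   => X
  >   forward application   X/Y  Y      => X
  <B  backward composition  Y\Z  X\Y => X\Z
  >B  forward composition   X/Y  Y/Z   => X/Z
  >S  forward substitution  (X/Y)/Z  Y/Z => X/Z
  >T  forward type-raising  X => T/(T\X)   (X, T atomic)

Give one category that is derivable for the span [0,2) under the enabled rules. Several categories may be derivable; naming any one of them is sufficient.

NP

[0,8] S   <
  [0,6] S\PP   >
    [0,3] (S\PP)/(S\N)   <
      [0,2] NP   <
        [0,1] "no" : NP\N
        [1,2] "bone" : NP\(NP\N)
      [2,3] "chased" : ((S\PP)/(S\N))\NP
    [3,6] S\N   <B
      [3,4] "idea" : N\N
      [4,6] S\N   >
        [4,5] "the" : (S\N)/(PP\N)
        [5,6] "every" : PP\N
  [6,8] S\(S\PP)   <
    [6,7] "park" : N
    [7,8] "found" : (S\(S\PP))\N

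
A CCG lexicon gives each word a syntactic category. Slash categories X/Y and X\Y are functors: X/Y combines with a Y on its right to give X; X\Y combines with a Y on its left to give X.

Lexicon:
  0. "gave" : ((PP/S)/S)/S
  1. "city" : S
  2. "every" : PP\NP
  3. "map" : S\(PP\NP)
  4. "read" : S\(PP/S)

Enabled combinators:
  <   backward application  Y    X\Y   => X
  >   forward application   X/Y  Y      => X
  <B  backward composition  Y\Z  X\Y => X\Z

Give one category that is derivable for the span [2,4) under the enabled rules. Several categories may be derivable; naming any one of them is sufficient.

[0,5] S   <
  [0,4] PP/S   >
    [0,2] (PP/S)/S   >
      [0,1] "gave" : ((PP/S)/S)/S
      [1,2] "city" : S
    [2,4] S   <
      [2,3] "every" : PP\NP
      [3,4] "map" : S\(PP\NP)
  [4,5] "read" : S\(PP/S)

S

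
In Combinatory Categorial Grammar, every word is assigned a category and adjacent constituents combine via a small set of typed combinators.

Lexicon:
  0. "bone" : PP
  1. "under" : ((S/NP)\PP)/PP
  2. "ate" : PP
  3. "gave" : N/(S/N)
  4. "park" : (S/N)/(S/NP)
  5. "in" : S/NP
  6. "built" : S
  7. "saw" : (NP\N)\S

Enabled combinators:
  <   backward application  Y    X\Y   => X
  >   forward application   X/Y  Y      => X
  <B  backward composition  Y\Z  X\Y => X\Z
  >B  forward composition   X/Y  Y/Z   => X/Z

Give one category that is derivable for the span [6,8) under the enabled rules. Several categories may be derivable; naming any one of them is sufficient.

[0,8] S   >
  [0,3] S/NP   <
    [0,1] "bone" : PP
    [1,3] (S/NP)\PP   >
      [1,2] "under" : ((S/NP)\PP)/PP
      [2,3] "ate" : PP
  [3,8] NP   <
    [3,6] N   >
      [3,4] "gave" : N/(S/N)
      [4,6] S/N   >
        [4,5] "park" : (S/N)/(S/NP)
        [5,6] "in" : S/NP
    [6,8] NP\N   <
      [6,7] "built" : S
      [7,8] "saw" : (NP\N)\S

NP\N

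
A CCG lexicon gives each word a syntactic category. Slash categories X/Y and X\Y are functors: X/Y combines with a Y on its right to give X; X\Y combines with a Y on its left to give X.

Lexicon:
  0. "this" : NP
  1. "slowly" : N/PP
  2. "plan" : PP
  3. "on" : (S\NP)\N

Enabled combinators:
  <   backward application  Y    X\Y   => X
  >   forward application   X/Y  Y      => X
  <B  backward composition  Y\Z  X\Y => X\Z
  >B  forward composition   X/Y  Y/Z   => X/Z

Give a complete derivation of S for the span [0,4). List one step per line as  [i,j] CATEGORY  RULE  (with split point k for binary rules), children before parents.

[0,4] S   <
  [0,1] "this" : NP
  [1,4] S\NP   <
    [1,3] N   >
      [1,2] "slowly" : N/PP
      [2,3] "plan" : PP
    [3,4] "on" : (S\NP)\N

[0,1] NP  lex  "this"
[1,2] N/PP  lex  "slowly"
[2,3] PP  lex  "plan"
[1,3] N  >  k=2
[3,4] (S\NP)\N  lex  "on"
[1,4] S\NP  <  k=3
[0,4] S  <  k=1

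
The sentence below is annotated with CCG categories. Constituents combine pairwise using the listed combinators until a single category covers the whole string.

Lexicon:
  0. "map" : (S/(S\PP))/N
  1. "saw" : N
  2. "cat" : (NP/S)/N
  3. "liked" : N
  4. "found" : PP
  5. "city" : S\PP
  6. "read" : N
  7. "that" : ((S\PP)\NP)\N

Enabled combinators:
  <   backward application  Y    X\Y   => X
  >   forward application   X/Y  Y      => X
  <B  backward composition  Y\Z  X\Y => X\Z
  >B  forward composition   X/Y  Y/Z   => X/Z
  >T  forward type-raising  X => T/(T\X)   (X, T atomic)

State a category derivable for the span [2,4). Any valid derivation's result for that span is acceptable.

[0,8] S   >
  [0,2] S/(S\PP)   >
    [0,1] "map" : (S/(S\PP))/N
    [1,2] "saw" : N
  [2,8] S\PP   <
    [2,6] NP   >
      [2,4] NP/S   >
        [2,3] "cat" : (NP/S)/N
        [3,4] "liked" : N
      [4,6] S   <
        [4,5] "found" : PP
        [5,6] "city" : S\PP
    [6,8] (S\PP)\NP   <
      [6,7] "read" : N
      [7,8] "that" : ((S\PP)\NP)\N

NP/S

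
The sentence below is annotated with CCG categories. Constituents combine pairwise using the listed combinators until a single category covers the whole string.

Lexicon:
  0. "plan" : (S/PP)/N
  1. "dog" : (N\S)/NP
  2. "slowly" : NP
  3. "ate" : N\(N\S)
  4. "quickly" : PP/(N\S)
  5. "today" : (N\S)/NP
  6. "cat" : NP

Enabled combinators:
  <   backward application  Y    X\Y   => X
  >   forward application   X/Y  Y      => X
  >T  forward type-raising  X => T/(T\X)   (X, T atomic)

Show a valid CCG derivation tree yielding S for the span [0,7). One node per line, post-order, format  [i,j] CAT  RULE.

[0,1] (S/PP)/N  lex  "plan"
[1,2] (N\S)/NP  lex  "dog"
[2,3] NP  lex  "slowly"
[1,3] N\S  >  k=2
[3,4] N\(N\S)  lex  "ate"
[1,4] N  <  k=3
[0,4] S/PP  >  k=1
[4,5] PP/(N\S)  lex  "quickly"
[5,6] (N\S)/NP  lex  "today"
[6,7] NP  lex  "cat"
[5,7] N\S  >  k=6
[4,7] PP  >  k=5
[0,7] S  >  k=4

[0,7] S   >
  [0,4] S/PP   >
    [0,1] "plan" : (S/PP)/N
    [1,4] N   <
      [1,3] N\S   >
        [1,2] "dog" : (N\S)/NP
        [2,3] "slowly" : NP
      [3,4] "ate" : N\(N\S)
  [4,7] PP   >
    [4,5] "quickly" : PP/(N\S)
    [5,7] N\S   >
      [5,6] "today" : (N\S)/NP
      [6,7] "cat" : NP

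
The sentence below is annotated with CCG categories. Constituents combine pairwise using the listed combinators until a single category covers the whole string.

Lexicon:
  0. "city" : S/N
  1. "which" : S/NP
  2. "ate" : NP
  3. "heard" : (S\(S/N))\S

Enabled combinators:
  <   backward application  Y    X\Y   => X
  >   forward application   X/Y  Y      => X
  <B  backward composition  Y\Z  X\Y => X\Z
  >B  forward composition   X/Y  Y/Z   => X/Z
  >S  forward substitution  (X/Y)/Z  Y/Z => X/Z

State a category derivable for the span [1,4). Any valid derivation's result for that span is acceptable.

S\(S/N)

[0,4] S   <
  [0,1] "city" : S/N
  [1,4] S\(S/N)   <
    [1,3] S   >
      [1,2] "which" : S/NP
      [2,3] "ate" : NP
    [3,4] "heard" : (S\(S/N))\S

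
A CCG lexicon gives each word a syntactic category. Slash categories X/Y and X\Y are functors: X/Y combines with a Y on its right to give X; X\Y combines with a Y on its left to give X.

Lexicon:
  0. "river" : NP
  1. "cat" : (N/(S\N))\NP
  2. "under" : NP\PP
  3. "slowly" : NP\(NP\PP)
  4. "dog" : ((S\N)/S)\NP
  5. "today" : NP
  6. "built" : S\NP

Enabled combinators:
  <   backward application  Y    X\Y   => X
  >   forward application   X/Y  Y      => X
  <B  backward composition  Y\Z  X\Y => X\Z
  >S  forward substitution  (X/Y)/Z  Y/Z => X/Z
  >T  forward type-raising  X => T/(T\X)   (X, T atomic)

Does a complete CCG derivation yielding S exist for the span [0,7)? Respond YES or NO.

NO

NP (N/(S\N))\NP NP\PP NP\(NP\PP) ((S\N)/S)\NP NP S\NP
CKY chart[0,7] = {N, N/(N\N), NP/(NP\N), PP/(PP\N), S/(S\N)}; S ∉ chart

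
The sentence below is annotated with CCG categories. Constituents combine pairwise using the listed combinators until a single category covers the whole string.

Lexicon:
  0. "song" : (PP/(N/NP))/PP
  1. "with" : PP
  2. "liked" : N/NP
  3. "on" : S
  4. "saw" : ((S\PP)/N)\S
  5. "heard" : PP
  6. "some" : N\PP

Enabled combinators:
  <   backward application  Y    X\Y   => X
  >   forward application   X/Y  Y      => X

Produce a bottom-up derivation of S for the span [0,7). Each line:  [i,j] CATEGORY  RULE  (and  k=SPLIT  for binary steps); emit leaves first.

[0,7] S   <
  [0,3] PP   >
    [0,2] PP/(N/NP)   >
      [0,1] "song" : (PP/(N/NP))/PP
      [1,2] "with" : PP
    [2,3] "liked" : N/NP
  [3,7] S\PP   >
    [3,5] (S\PP)/N   <
      [3,4] "on" : S
      [4,5] "saw" : ((S\PP)/N)\S
    [5,7] N   <
      [5,6] "heard" : PP
      [6,7] "some" : N\PP

[0,1] (PP/(N/NP))/PP  lex  "song"
[1,2] PP  lex  "with"
[0,2] PP/(N/NP)  >  k=1
[2,3] N/NP  lex  "liked"
[0,3] PP  >  k=2
[3,4] S  lex  "on"
[4,5] ((S\PP)/N)\S  lex  "saw"
[3,5] (S\PP)/N  <  k=4
[5,6] PP  lex  "heard"
[6,7] N\PP  lex  "some"
[5,7] N  <  k=6
[3,7] S\PP  >  k=5
[0,7] S  <  k=3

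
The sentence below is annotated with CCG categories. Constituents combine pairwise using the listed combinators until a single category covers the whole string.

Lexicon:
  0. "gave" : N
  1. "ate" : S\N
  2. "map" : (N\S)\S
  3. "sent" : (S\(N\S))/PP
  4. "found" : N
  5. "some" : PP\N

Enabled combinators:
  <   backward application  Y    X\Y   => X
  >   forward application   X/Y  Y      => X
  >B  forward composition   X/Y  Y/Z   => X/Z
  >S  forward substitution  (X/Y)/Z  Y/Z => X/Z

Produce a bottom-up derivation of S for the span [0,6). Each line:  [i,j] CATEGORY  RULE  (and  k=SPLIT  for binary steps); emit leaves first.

[0,1] N  lex  "gave"
[1,2] S\N  lex  "ate"
[0,2] S  <  k=1
[2,3] (N\S)\S  lex  "map"
[0,3] N\S  <  k=2
[3,4] (S\(N\S))/PP  lex  "sent"
[4,5] N  lex  "found"
[5,6] PP\N  lex  "some"
[4,6] PP  <  k=5
[3,6] S\(N\S)  >  k=4
[0,6] S  <  k=3

[0,6] S   <
  [0,3] N\S   <
    [0,2] S   <
      [0,1] "gave" : N
      [1,2] "ate" : S\N
    [2,3] "map" : (N\S)\S
  [3,6] S\(N\S)   >
    [3,4] "sent" : (S\(N\S))/PP
    [4,6] PP   <
      [4,5] "found" : N
      [5,6] "some" : PP\N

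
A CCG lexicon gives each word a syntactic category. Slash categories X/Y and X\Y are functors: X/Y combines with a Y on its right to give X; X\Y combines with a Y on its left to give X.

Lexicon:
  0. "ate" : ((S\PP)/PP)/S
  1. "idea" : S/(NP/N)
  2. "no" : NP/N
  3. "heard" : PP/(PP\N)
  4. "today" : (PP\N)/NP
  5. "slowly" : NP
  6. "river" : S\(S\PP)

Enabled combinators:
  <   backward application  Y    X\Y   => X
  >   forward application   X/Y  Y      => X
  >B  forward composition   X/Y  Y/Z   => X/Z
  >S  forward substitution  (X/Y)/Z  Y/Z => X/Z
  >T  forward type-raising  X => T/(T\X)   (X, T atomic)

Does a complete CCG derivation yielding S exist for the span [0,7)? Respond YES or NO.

[0,7] S   <
  [0,6] S\PP   >
    [0,3] (S\PP)/PP   >
      [0,1] "ate" : ((S\PP)/PP)/S
      [1,3] S   >
        [1,2] "idea" : S/(NP/N)
        [2,3] "no" : NP/N
    [3,6] PP   >
      [3,4] "heard" : PP/(PP\N)
      [4,6] PP\N   >
        [4,5] "today" : (PP\N)/NP
        [5,6] "slowly" : NP
  [6,7] "river" : S\(S\PP)

YES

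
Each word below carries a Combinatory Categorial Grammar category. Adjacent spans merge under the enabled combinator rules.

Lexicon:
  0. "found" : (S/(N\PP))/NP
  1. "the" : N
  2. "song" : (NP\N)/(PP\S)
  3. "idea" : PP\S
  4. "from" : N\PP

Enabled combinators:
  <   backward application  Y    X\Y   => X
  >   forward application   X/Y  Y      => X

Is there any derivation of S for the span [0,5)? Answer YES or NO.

YES

[0,5] S   >
  [0,4] S/(N\PP)   >
    [0,1] "found" : (S/(N\PP))/NP
    [1,4] NP   <
      [1,2] "the" : N
      [2,4] NP\N   >
        [2,3] "song" : (NP\N)/(PP\S)
        [3,4] "idea" : PP\S
  [4,5] "from" : N\PP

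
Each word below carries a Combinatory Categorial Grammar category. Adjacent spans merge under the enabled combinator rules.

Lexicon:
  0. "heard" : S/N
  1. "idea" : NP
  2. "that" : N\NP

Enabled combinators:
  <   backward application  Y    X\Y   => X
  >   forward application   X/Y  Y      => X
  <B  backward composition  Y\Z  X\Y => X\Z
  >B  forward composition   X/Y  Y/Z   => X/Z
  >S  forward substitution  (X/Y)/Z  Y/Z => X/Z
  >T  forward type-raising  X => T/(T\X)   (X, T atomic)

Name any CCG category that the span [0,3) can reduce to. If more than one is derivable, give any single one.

S

[0,3] S   >
  [0,1] "heard" : S/N
  [1,3] N   <
    [1,2] "idea" : NP
    [2,3] "that" : N\NP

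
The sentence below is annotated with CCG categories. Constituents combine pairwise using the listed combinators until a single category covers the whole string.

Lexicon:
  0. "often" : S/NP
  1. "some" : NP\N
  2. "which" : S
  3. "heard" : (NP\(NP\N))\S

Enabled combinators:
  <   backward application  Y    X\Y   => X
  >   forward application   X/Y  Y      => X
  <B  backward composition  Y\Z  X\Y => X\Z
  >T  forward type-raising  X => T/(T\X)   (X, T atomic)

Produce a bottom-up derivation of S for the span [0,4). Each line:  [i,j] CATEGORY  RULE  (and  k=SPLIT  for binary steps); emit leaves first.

[0,4] S   >
  [0,1] "often" : S/NP
  [1,4] NP   <
    [1,2] "some" : NP\N
    [2,4] NP\(NP\N)   <
      [2,3] "which" : S
      [3,4] "heard" : (NP\(NP\N))\S

[0,1] S/NP  lex  "often"
[1,2] NP\N  lex  "some"
[2,3] S  lex  "which"
[3,4] (NP\(NP\N))\S  lex  "heard"
[2,4] NP\(NP\N)  <  k=3
[1,4] NP  <  k=2
[0,4] S  >  k=1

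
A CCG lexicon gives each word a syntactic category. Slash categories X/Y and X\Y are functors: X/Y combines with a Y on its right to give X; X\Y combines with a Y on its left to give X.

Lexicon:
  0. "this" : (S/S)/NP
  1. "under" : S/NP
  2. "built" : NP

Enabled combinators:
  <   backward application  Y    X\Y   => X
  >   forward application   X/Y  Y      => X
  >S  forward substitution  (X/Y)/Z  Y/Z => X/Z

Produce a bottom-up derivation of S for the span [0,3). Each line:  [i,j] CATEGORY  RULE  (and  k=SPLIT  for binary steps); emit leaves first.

[0,3] S   >
  [0,2] S/NP   >S
    [0,1] "this" : (S/S)/NP
    [1,2] "under" : S/NP
  [2,3] "built" : NP

[0,1] (S/S)/NP  lex  "this"
[1,2] S/NP  lex  "under"
[0,2] S/NP  >S  k=1
[2,3] NP  lex  "built"
[0,3] S  >  k=2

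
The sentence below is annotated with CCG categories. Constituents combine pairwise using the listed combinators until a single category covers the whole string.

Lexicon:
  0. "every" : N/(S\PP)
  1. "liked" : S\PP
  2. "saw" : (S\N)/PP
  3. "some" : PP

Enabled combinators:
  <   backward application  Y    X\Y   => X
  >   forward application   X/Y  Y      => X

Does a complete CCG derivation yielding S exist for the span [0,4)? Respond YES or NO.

YES

[0,4] S   <
  [0,2] N   >
    [0,1] "every" : N/(S\PP)
    [1,2] "liked" : S\PP
  [2,4] S\N   >
    [2,3] "saw" : (S\N)/PP
    [3,4] "some" : PP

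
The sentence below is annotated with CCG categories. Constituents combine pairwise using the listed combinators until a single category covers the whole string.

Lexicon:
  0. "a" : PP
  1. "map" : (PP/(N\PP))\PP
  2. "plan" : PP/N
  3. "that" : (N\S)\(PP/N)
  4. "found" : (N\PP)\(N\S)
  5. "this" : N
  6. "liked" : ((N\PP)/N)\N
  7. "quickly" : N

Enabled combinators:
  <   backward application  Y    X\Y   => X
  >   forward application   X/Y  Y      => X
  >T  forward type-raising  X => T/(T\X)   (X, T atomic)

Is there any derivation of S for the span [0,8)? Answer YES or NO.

NO

PP (PP/(N\PP))\PP PP/N (N\S)\(PP/N) (N\PP)\(N\S) N ((N\PP)/N)\N N
CKY chart[0,8] = {N, N/(N\N), NP/(NP\N), PP/(PP\N), S/(S\N)}; S ∉ chart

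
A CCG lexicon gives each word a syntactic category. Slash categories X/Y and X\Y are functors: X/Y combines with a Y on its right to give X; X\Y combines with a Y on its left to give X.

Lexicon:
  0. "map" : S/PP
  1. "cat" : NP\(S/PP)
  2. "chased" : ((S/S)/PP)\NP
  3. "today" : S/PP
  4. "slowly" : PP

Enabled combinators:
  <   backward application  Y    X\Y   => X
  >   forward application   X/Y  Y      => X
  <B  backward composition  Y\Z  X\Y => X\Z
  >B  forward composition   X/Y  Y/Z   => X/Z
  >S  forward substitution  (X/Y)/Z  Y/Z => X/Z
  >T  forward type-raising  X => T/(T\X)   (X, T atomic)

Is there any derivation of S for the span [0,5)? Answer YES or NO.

YES

[0,5] S   >
  [0,4] S/PP   >S
    [0,3] (S/S)/PP   <
      [0,2] NP   <
        [0,1] "map" : S/PP
        [1,2] "cat" : NP\(S/PP)
      [2,3] "chased" : ((S/S)/PP)\NP
    [3,4] "today" : S/PP
  [4,5] "slowly" : PP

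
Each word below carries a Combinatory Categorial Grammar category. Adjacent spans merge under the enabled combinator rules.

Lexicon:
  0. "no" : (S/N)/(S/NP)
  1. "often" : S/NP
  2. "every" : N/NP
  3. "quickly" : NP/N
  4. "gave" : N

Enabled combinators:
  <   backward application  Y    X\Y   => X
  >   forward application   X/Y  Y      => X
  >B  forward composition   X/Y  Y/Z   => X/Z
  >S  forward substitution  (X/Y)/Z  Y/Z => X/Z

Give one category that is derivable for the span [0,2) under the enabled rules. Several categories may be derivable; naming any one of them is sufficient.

S/N

[0,5] S   >
  [0,2] S/N   >
    [0,1] "no" : (S/N)/(S/NP)
    [1,2] "often" : S/NP
  [2,5] N   >
    [2,3] "every" : N/NP
    [3,5] NP   >
      [3,4] "quickly" : NP/N
      [4,5] "gave" : N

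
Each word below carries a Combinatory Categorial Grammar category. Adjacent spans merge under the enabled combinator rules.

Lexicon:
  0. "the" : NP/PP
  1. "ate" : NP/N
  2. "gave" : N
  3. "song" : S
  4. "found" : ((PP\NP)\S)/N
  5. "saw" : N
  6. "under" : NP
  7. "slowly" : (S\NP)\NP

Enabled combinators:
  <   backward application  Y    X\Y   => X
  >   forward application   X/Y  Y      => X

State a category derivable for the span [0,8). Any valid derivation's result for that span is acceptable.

S

[0,8] S   <
  [0,6] NP   >
    [0,1] "the" : NP/PP
    [1,6] PP   <
      [1,3] NP   >
        [1,2] "ate" : NP/N
        [2,3] "gave" : N
      [3,6] PP\NP   <
        [3,4] "song" : S
        [4,6] (PP\NP)\S   >
          [4,5] "found" : ((PP\NP)\S)/N
          [5,6] "saw" : N
  [6,8] S\NP   <
    [6,7] "under" : NP
    [7,8] "slowly" : (S\NP)\NP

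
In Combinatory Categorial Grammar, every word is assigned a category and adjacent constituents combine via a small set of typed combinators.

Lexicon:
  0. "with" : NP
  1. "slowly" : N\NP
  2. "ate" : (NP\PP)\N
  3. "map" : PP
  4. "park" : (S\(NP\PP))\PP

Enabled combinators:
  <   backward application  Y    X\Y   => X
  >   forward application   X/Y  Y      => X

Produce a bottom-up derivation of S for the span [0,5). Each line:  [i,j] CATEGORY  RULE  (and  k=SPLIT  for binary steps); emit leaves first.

[0,5] S   <
  [0,3] NP\PP   <
    [0,2] N   <
      [0,1] "with" : NP
      [1,2] "slowly" : N\NP
    [2,3] "ate" : (NP\PP)\N
  [3,5] S\(NP\PP)   <
    [3,4] "map" : PP
    [4,5] "park" : (S\(NP\PP))\PP

[0,1] NP  lex  "with"
[1,2] N\NP  lex  "slowly"
[0,2] N  <  k=1
[2,3] (NP\PP)\N  lex  "ate"
[0,3] NP\PP  <  k=2
[3,4] PP  lex  "map"
[4,5] (S\(NP\PP))\PP  lex  "park"
[3,5] S\(NP\PP)  <  k=4
[0,5] S  <  k=3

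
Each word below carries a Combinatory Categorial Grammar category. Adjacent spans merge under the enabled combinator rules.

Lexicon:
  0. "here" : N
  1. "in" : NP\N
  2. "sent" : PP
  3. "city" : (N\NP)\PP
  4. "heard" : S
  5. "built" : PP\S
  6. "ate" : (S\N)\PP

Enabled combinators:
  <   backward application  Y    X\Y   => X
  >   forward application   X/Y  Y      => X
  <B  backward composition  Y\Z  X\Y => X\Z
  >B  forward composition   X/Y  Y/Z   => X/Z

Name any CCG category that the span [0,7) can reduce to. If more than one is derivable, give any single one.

S

[0,7] S   <
  [0,2] NP   <
    [0,1] "here" : N
    [1,2] "in" : NP\N
  [2,7] S\NP   <B
    [2,4] N\NP   <
      [2,3] "sent" : PP
      [3,4] "city" : (N\NP)\PP
    [4,7] S\N   <
      [4,6] PP   <
        [4,5] "heard" : S
        [5,6] "built" : PP\S
      [6,7] "ate" : (S\N)\PP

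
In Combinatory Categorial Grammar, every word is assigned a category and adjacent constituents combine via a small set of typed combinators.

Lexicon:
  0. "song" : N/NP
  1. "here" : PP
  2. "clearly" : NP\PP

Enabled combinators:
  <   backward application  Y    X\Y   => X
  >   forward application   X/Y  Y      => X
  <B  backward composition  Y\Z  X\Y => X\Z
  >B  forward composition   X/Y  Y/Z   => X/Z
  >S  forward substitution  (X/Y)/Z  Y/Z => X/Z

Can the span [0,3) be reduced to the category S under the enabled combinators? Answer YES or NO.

N/NP PP NP\PP
CKY chart[0,3] = {N}; S ∉ chart

NO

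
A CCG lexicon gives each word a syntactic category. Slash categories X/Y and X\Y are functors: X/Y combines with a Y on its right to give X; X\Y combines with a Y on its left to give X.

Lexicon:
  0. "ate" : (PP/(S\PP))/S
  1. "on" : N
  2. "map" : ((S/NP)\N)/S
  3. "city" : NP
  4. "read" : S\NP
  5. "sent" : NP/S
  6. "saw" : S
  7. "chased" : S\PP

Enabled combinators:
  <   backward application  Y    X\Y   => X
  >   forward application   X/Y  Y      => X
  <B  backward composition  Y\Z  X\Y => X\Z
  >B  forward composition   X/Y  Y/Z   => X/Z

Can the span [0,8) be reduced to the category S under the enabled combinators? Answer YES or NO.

NO

(PP/(S\PP))/S N ((S/NP)\N)/S NP S\NP NP/S S S\PP
CKY chart[0,8] = {PP}; S ∉ chart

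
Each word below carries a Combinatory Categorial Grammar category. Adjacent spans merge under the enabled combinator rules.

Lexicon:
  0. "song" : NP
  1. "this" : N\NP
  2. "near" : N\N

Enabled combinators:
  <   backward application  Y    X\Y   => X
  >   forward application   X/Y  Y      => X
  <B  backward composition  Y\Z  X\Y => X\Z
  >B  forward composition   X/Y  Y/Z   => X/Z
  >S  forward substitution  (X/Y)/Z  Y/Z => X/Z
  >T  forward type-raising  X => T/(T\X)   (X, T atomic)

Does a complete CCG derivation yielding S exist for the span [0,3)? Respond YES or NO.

NP N\NP N\N
CKY chart[0,3] = {N, N/(N\N), NP/(NP\N), PP/(PP\N), S/(S\N)}; S ∉ chart

NO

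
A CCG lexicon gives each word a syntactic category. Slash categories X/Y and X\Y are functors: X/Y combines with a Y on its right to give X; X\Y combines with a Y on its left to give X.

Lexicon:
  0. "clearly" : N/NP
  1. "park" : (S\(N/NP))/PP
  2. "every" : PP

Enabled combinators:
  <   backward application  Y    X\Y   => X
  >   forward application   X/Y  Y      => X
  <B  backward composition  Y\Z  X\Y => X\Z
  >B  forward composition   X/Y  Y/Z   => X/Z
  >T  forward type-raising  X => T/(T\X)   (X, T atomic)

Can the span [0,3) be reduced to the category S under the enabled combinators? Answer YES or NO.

[0,3] S   <
  [0,1] "clearly" : N/NP
  [1,3] S\(N/NP)   >
    [1,2] "park" : (S\(N/NP))/PP
    [2,3] "every" : PP

YES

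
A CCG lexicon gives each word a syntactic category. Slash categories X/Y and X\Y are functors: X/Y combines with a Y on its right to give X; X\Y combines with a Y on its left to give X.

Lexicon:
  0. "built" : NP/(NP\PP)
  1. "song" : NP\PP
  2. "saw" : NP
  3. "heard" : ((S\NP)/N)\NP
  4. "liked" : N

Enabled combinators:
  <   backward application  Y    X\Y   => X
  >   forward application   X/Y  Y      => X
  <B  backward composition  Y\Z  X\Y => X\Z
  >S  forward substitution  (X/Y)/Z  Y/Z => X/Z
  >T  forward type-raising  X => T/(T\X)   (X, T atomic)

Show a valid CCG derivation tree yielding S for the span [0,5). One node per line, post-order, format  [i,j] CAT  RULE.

[0,1] NP/(NP\PP)  lex  "built"
[1,2] NP\PP  lex  "song"
[0,2] NP  >  k=1
[2,3] NP  lex  "saw"
[3,4] ((S\NP)/N)\NP  lex  "heard"
[2,4] (S\NP)/N  <  k=3
[4,5] N  lex  "liked"
[2,5] S\NP  >  k=4
[0,5] S  <  k=2

[0,5] S   <
  [0,2] NP   >
    [0,1] "built" : NP/(NP\PP)
    [1,2] "song" : NP\PP
  [2,5] S\NP   >
    [2,4] (S\NP)/N   <
      [2,3] "saw" : NP
      [3,4] "heard" : ((S\NP)/N)\NP
    [4,5] "liked" : N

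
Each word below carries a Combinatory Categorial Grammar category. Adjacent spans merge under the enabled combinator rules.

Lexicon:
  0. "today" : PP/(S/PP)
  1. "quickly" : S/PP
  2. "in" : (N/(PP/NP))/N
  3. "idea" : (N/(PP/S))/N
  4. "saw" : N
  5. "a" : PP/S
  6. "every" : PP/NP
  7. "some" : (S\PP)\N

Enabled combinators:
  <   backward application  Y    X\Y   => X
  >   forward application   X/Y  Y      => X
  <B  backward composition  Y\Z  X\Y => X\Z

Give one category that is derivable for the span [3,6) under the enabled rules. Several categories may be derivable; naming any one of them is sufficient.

[0,8] S   <
  [0,2] PP   >
    [0,1] "today" : PP/(S/PP)
    [1,2] "quickly" : S/PP
  [2,8] S\PP   <
    [2,7] N   >
      [2,6] N/(PP/NP)   >
        [2,3] "in" : (N/(PP/NP))/N
        [3,6] N   >
          [3,5] N/(PP/S)   >
            [3,4] "idea" : (N/(PP/S))/N
            [4,5] "saw" : N
          [5,6] "a" : PP/S
      [6,7] "every" : PP/NP
    [7,8] "some" : (S\PP)\N

N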